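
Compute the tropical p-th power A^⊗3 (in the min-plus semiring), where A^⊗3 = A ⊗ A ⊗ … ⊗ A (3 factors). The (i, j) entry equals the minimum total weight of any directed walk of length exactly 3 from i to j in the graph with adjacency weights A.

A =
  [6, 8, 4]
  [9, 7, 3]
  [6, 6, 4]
A^⊗3 =
  [14, 14, 12]
  [13, 13, 11]
  [14, 14, 12]

Each entry (A^⊗3)_ij equals the minimum over all length-3 walks i = v_0 → v_1 → … → v_3 = j of Σ_t A[v_t][v_{t+1}]. For example, for (i, j) = (0, 2) we minimise over 9 possible intermediate vertex sequences; the minimum is 12, attained along the walk 0 → 2 → 2 → 2.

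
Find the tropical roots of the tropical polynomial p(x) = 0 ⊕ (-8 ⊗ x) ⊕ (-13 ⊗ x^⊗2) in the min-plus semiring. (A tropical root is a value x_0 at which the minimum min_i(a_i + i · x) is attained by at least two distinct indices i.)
Roots: {5, 8}

Each tropical root is a break point of the lower envelope of the lines y = a_i + i · x (there are 3 lines, with slopes 0, 1, ..., 2). Only the lines that attain the minimum somewhere contribute to roots; other lines are dominated. Here the surviving (envelope) indices are i = 2, i = 1, i = 0.
Intersections between consecutive envelope lines give the roots: for adjacent envelope indices i < j the intersection is x = (a_i − a_j) / (j − i). Reading off the sorted break points: {5, 8}.
Verification: at each break x_0, at least two indices attain the minimum of min_i(a_i + i · x_0).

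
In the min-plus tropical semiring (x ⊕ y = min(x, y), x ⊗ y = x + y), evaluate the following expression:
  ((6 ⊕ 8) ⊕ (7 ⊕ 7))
((6 ⊕ 8) ⊕ (7 ⊕ 7)) = 6

Expand innermost to outermost. Recall ⊕ takes the minimum of its arguments and ⊗ takes their sum. Working out the expression ((6 ⊕ 8) ⊕ (7 ⊕ 7)) gives 6.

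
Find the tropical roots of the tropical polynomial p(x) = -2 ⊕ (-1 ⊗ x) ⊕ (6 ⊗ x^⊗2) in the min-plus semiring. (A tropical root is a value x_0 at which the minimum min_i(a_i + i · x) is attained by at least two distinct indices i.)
Roots: {-7, -1}

Each tropical root is a break point of the lower envelope of the lines y = a_i + i · x (there are 3 lines, with slopes 0, 1, ..., 2). Only the lines that attain the minimum somewhere contribute to roots; other lines are dominated. Here the surviving (envelope) indices are i = 2, i = 1, i = 0.
Intersections between consecutive envelope lines give the roots: for adjacent envelope indices i < j the intersection is x = (a_i − a_j) / (j − i). Reading off the sorted break points: {-7, -1}.
Verification: at each break x_0, at least two indices attain the minimum of min_i(a_i + i · x_0).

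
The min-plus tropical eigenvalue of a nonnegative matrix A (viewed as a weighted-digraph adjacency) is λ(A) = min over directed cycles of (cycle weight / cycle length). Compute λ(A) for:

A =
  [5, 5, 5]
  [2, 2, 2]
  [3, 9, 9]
λ(A) = 2

Enumerate directed cycles and compute their means (weight / length). Sample:
  cycle 0 → 0: weight = 5, length = 1, mean = 5/1 ≈ 5.000
  cycle 1 → 1: weight = 2, length = 1, mean = 2/1 ≈ 2.000
  cycle 2 → 2: weight = 9, length = 1, mean = 9/1 ≈ 9.000
  cycle 0 → 1 → 0: weight = 7, length = 2, mean = 7/2 ≈ 3.500
  cycle 0 → 2 → 0: weight = 8, length = 2, mean = 8/2 ≈ 4.000
  cycle 1 → 0 → 1: weight = 7, length = 2, mean = 7/2 ≈ 3.500
Minimum mean = 2.000, attained e.g. along the cycle 1 → 1 with weight 2 and length 1. So λ(A) = 2/1 = 2.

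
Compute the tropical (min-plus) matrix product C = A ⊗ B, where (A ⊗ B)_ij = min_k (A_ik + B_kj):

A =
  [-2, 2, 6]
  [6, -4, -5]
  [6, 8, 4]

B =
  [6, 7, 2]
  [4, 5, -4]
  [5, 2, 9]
A ⊗ B =
  [4, 5, -2]
  [0, -3, -8]
  [9, 6, 4]

Apply the min-plus product entry-by-entry:
  C[0][0] = min over k of (A[0][0] + B[0][0] = -2 + 6 = 4, A[0][1] + B[1][0] = 2 + 4 = 6, A[0][2] + B[2][0] = 6 + 5 = 11) = 4 (attained at k = 0)
  C[0][1] = min over k of (A[0][0] + B[0][1] = -2 + 7 = 5, A[0][1] + B[1][1] = 2 + 5 = 7, A[0][2] + B[2][1] = 6 + 2 = 8) = 5 (attained at k = 0)
  C[0][2] = min over k of (A[0][0] + B[0][2] = -2 + 2 = 0, A[0][1] + B[1][2] = 2 + -4 = -2, A[0][2] + B[2][2] = 6 + 9 = 15) = -2 (attained at k = 1)
  C[1][0] = min over k of (A[1][0] + B[0][0] = 6 + 6 = 12, A[1][1] + B[1][0] = -4 + 4 = 0, A[1][2] + B[2][0] = -5 + 5 = 0) = 0 (attained at k = 1)
  C[1][1] = min over k of (A[1][0] + B[0][1] = 6 + 7 = 13, A[1][1] + B[1][1] = -4 + 5 = 1, A[1][2] + B[2][1] = -5 + 2 = -3) = -3 (attained at k = 2)
  C[1][2] = min over k of (A[1][0] + B[0][2] = 6 + 2 = 8, A[1][1] + B[1][2] = -4 + -4 = -8, A[1][2] + B[2][2] = -5 + 9 = 4) = -8 (attained at k = 1)
  C[2][0] = min over k of (A[2][0] + B[0][0] = 6 + 6 = 12, A[2][1] + B[1][0] = 8 + 4 = 12, A[2][2] + B[2][0] = 4 + 5 = 9) = 9 (attained at k = 2)
  C[2][1] = min over k of (A[2][0] + B[0][1] = 6 + 7 = 13, A[2][1] + B[1][1] = 8 + 5 = 13, A[2][2] + B[2][1] = 4 + 2 = 6) = 6 (attained at k = 2)
  C[2][2] = min over k of (A[2][0] + B[0][2] = 6 + 2 = 8, A[2][1] + B[1][2] = 8 + -4 = 4, A[2][2] + B[2][2] = 4 + 9 = 13) = 4 (attained at k = 1)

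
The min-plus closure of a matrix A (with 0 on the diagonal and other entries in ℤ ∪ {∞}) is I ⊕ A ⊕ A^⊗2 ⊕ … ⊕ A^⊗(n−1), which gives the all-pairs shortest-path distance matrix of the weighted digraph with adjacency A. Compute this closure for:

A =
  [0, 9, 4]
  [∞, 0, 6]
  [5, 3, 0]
Closure =
  [0, 7, 4]
  [11, 0, 6]
  [5, 3, 0]

This is the Floyd-Warshall all-pairs shortest-path computation. For each intermediate vertex k = 0, 1, …, 2, update dist[i][j] ← min(dist[i][j], dist[i][k] + dist[k][j]). The final matrix gives, for each (i, j), the minimum total weight of any directed path from i to j (possibly empty when i = j).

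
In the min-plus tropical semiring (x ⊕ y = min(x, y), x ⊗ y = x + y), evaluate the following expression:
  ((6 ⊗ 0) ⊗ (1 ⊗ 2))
((6 ⊗ 0) ⊗ (1 ⊗ 2)) = 9

Expand innermost to outermost. Recall ⊕ takes the minimum of its arguments and ⊗ takes their sum. Working out the expression ((6 ⊗ 0) ⊗ (1 ⊗ 2)) gives 9.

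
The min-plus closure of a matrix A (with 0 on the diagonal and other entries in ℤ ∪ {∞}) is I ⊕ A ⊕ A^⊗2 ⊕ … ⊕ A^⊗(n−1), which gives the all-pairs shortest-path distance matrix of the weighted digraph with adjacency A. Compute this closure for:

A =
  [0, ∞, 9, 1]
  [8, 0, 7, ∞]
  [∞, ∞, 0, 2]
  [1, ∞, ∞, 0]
Closure =
  [0, ∞, 9, 1]
  [8, 0, 7, 9]
  [3, ∞, 0, 2]
  [1, ∞, 10, 0]

This is the Floyd-Warshall all-pairs shortest-path computation. For each intermediate vertex k = 0, 1, …, 3, update dist[i][j] ← min(dist[i][j], dist[i][k] + dist[k][j]). The final matrix gives, for each (i, j), the minimum total weight of any directed path from i to j (possibly empty when i = j).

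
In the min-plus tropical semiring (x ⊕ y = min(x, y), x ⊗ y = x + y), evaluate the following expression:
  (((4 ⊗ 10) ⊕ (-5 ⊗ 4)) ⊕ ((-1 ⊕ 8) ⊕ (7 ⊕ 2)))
(((4 ⊗ 10) ⊕ (-5 ⊗ 4)) ⊕ ((-1 ⊕ 8) ⊕ (7 ⊕ 2))) = -1

Expand innermost to outermost. Recall ⊕ takes the minimum of its arguments and ⊗ takes their sum. Working out the expression (((4 ⊗ 10) ⊕ (-5 ⊗ 4)) ⊕ ((-1 ⊕ 8) ⊕ (7 ⊕ 2))) gives -1.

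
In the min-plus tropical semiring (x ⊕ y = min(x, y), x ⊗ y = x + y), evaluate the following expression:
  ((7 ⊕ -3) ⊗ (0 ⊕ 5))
((7 ⊕ -3) ⊗ (0 ⊕ 5)) = -3

Expand innermost to outermost. Recall ⊕ takes the minimum of its arguments and ⊗ takes their sum. Working out the expression ((7 ⊕ -3) ⊗ (0 ⊕ 5)) gives -3.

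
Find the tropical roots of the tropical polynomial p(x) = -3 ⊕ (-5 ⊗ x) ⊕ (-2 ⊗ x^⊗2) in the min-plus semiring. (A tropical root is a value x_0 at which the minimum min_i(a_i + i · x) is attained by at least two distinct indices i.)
Roots: {-3, 2}

Each tropical root is a break point of the lower envelope of the lines y = a_i + i · x (there are 3 lines, with slopes 0, 1, ..., 2). Only the lines that attain the minimum somewhere contribute to roots; other lines are dominated. Here the surviving (envelope) indices are i = 2, i = 1, i = 0.
Intersections between consecutive envelope lines give the roots: for adjacent envelope indices i < j the intersection is x = (a_i − a_j) / (j − i). Reading off the sorted break points: {-3, 2}.
Verification: at each break x_0, at least two indices attain the minimum of min_i(a_i + i · x_0).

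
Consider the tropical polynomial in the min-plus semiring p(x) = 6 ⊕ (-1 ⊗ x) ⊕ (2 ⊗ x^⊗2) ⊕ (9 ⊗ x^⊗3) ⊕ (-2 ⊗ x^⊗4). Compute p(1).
p(1) = 0

A tropical monomial a ⊗ x^⊗i evaluates to a + i · x. Evaluating each term at x = 1:
  Term 0 contributes 6 + 0 · 1 = 6
  Term 1 contributes -1 + 1 · 1 = 0
  Term 2 contributes 2 + 2 · 1 = 4
  Term 3 contributes 9 + 3 · 1 = 12
  Term 4 contributes -2 + 4 · 1 = 2
p(1) = ⊕ of these = min[6, 0, 4, 12, 2] = 0.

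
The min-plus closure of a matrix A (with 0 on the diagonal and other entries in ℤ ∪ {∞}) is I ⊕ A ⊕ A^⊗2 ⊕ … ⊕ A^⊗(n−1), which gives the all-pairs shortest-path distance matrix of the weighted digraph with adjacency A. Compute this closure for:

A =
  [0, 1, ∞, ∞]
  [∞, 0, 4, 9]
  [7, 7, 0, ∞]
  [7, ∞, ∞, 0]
Closure =
  [0, 1, 5, 10]
  [11, 0, 4, 9]
  [7, 7, 0, 16]
  [7, 8, 12, 0]

This is the Floyd-Warshall all-pairs shortest-path computation. For each intermediate vertex k = 0, 1, …, 3, update dist[i][j] ← min(dist[i][j], dist[i][k] + dist[k][j]). The final matrix gives, for each (i, j), the minimum total weight of any directed path from i to j (possibly empty when i = j).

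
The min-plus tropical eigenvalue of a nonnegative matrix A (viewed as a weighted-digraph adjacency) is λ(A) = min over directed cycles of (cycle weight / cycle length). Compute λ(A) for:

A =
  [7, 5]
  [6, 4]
λ(A) = 4

Enumerate directed cycles and compute their means (weight / length). Sample:
  cycle 0 → 0: weight = 7, length = 1, mean = 7/1 ≈ 7.000
  cycle 1 → 1: weight = 4, length = 1, mean = 4/1 ≈ 4.000
  cycle 0 → 1 → 0: weight = 11, length = 2, mean = 11/2 ≈ 5.500
  cycle 1 → 0 → 1: weight = 11, length = 2, mean = 11/2 ≈ 5.500
Minimum mean = 4.000, attained e.g. along the cycle 1 → 1 with weight 4 and length 1. So λ(A) = 4/1 = 4.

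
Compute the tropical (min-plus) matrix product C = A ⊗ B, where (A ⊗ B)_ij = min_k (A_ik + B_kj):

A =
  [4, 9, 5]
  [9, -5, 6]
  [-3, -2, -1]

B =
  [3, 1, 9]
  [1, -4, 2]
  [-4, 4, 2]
A ⊗ B =
  [1, 5, 7]
  [-4, -9, -3]
  [-5, -6, 0]

Apply the min-plus product entry-by-entry:
  C[0][0] = min over k of (A[0][0] + B[0][0] = 4 + 3 = 7, A[0][1] + B[1][0] = 9 + 1 = 10, A[0][2] + B[2][0] = 5 + -4 = 1) = 1 (attained at k = 2)
  C[0][1] = min over k of (A[0][0] + B[0][1] = 4 + 1 = 5, A[0][1] + B[1][1] = 9 + -4 = 5, A[0][2] + B[2][1] = 5 + 4 = 9) = 5 (attained at k = 0)
  C[0][2] = min over k of (A[0][0] + B[0][2] = 4 + 9 = 13, A[0][1] + B[1][2] = 9 + 2 = 11, A[0][2] + B[2][2] = 5 + 2 = 7) = 7 (attained at k = 2)
  C[1][0] = min over k of (A[1][0] + B[0][0] = 9 + 3 = 12, A[1][1] + B[1][0] = -5 + 1 = -4, A[1][2] + B[2][0] = 6 + -4 = 2) = -4 (attained at k = 1)
  C[1][1] = min over k of (A[1][0] + B[0][1] = 9 + 1 = 10, A[1][1] + B[1][1] = -5 + -4 = -9, A[1][2] + B[2][1] = 6 + 4 = 10) = -9 (attained at k = 1)
  C[1][2] = min over k of (A[1][0] + B[0][2] = 9 + 9 = 18, A[1][1] + B[1][2] = -5 + 2 = -3, A[1][2] + B[2][2] = 6 + 2 = 8) = -3 (attained at k = 1)
  C[2][0] = min over k of (A[2][0] + B[0][0] = -3 + 3 = 0, A[2][1] + B[1][0] = -2 + 1 = -1, A[2][2] + B[2][0] = -1 + -4 = -5) = -5 (attained at k = 2)
  C[2][1] = min over k of (A[2][0] + B[0][1] = -3 + 1 = -2, A[2][1] + B[1][1] = -2 + -4 = -6, A[2][2] + B[2][1] = -1 + 4 = 3) = -6 (attained at k = 1)
  C[2][2] = min over k of (A[2][0] + B[0][2] = -3 + 9 = 6, A[2][1] + B[1][2] = -2 + 2 = 0, A[2][2] + B[2][2] = -1 + 2 = 1) = 0 (attained at k = 1)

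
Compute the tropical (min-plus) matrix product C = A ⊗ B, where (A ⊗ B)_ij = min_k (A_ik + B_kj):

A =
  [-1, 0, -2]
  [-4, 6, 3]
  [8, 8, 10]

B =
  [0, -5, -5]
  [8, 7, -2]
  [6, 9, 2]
A ⊗ B =
  [-1, -6, -6]
  [-4, -9, -9]
  [8, 3, 3]

Apply the min-plus product entry-by-entry:
  C[0][0] = min over k of (A[0][0] + B[0][0] = -1 + 0 = -1, A[0][1] + B[1][0] = 0 + 8 = 8, A[0][2] + B[2][0] = -2 + 6 = 4) = -1 (attained at k = 0)
  C[0][1] = min over k of (A[0][0] + B[0][1] = -1 + -5 = -6, A[0][1] + B[1][1] = 0 + 7 = 7, A[0][2] + B[2][1] = -2 + 9 = 7) = -6 (attained at k = 0)
  C[0][2] = min over k of (A[0][0] + B[0][2] = -1 + -5 = -6, A[0][1] + B[1][2] = 0 + -2 = -2, A[0][2] + B[2][2] = -2 + 2 = 0) = -6 (attained at k = 0)
  C[1][0] = min over k of (A[1][0] + B[0][0] = -4 + 0 = -4, A[1][1] + B[1][0] = 6 + 8 = 14, A[1][2] + B[2][0] = 3 + 6 = 9) = -4 (attained at k = 0)
  C[1][1] = min over k of (A[1][0] + B[0][1] = -4 + -5 = -9, A[1][1] + B[1][1] = 6 + 7 = 13, A[1][2] + B[2][1] = 3 + 9 = 12) = -9 (attained at k = 0)
  C[1][2] = min over k of (A[1][0] + B[0][2] = -4 + -5 = -9, A[1][1] + B[1][2] = 6 + -2 = 4, A[1][2] + B[2][2] = 3 + 2 = 5) = -9 (attained at k = 0)
  C[2][0] = min over k of (A[2][0] + B[0][0] = 8 + 0 = 8, A[2][1] + B[1][0] = 8 + 8 = 16, A[2][2] + B[2][0] = 10 + 6 = 16) = 8 (attained at k = 0)
  C[2][1] = min over k of (A[2][0] + B[0][1] = 8 + -5 = 3, A[2][1] + B[1][1] = 8 + 7 = 15, A[2][2] + B[2][1] = 10 + 9 = 19) = 3 (attained at k = 0)
  C[2][2] = min over k of (A[2][0] + B[0][2] = 8 + -5 = 3, A[2][1] + B[1][2] = 8 + -2 = 6, A[2][2] + B[2][2] = 10 + 2 = 12) = 3 (attained at k = 0)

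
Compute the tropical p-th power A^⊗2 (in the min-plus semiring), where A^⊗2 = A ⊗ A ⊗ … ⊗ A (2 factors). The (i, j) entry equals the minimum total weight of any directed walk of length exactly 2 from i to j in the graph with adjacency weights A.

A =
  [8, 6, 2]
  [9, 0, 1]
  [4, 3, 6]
A^⊗2 =
  [6, 5, 7]
  [5, 0, 1]
  [10, 3, 4]

Each entry (A^⊗2)_ij equals the minimum over all length-2 walks i = v_0 → v_1 → … → v_2 = j of Σ_t A[v_t][v_{t+1}]. For example, for (i, j) = (0, 2) we minimise over 3 possible intermediate vertex sequences; the minimum is 7, attained along the walk 0 → 1 → 2.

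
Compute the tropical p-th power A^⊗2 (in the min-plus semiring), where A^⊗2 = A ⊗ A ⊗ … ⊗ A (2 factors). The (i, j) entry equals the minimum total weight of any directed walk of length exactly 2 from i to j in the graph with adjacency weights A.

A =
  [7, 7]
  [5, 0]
A^⊗2 =
  [12, 7]
  [5, 0]

Each entry (A^⊗2)_ij equals the minimum over all length-2 walks i = v_0 → v_1 → … → v_2 = j of Σ_t A[v_t][v_{t+1}]. For example, for (i, j) = (0, 1) we minimise over 2 possible intermediate vertex sequences; the minimum is 7, attained along the walk 0 → 1 → 1.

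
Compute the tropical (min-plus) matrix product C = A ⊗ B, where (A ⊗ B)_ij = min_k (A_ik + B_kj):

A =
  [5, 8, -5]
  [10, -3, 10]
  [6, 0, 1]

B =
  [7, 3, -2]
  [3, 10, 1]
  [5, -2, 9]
A ⊗ B =
  [0, -7, 3]
  [0, 7, -2]
  [3, -1, 1]

Apply the min-plus product entry-by-entry:
  C[0][0] = min over k of (A[0][0] + B[0][0] = 5 + 7 = 12, A[0][1] + B[1][0] = 8 + 3 = 11, A[0][2] + B[2][0] = -5 + 5 = 0) = 0 (attained at k = 2)
  C[0][1] = min over k of (A[0][0] + B[0][1] = 5 + 3 = 8, A[0][1] + B[1][1] = 8 + 10 = 18, A[0][2] + B[2][1] = -5 + -2 = -7) = -7 (attained at k = 2)
  C[0][2] = min over k of (A[0][0] + B[0][2] = 5 + -2 = 3, A[0][1] + B[1][2] = 8 + 1 = 9, A[0][2] + B[2][2] = -5 + 9 = 4) = 3 (attained at k = 0)
  C[1][0] = min over k of (A[1][0] + B[0][0] = 10 + 7 = 17, A[1][1] + B[1][0] = -3 + 3 = 0, A[1][2] + B[2][0] = 10 + 5 = 15) = 0 (attained at k = 1)
  C[1][1] = min over k of (A[1][0] + B[0][1] = 10 + 3 = 13, A[1][1] + B[1][1] = -3 + 10 = 7, A[1][2] + B[2][1] = 10 + -2 = 8) = 7 (attained at k = 1)
  C[1][2] = min over k of (A[1][0] + B[0][2] = 10 + -2 = 8, A[1][1] + B[1][2] = -3 + 1 = -2, A[1][2] + B[2][2] = 10 + 9 = 19) = -2 (attained at k = 1)
  C[2][0] = min over k of (A[2][0] + B[0][0] = 6 + 7 = 13, A[2][1] + B[1][0] = 0 + 3 = 3, A[2][2] + B[2][0] = 1 + 5 = 6) = 3 (attained at k = 1)
  C[2][1] = min over k of (A[2][0] + B[0][1] = 6 + 3 = 9, A[2][1] + B[1][1] = 0 + 10 = 10, A[2][2] + B[2][1] = 1 + -2 = -1) = -1 (attained at k = 2)
  C[2][2] = min over k of (A[2][0] + B[0][2] = 6 + -2 = 4, A[2][1] + B[1][2] = 0 + 1 = 1, A[2][2] + B[2][2] = 1 + 9 = 10) = 1 (attained at k = 1)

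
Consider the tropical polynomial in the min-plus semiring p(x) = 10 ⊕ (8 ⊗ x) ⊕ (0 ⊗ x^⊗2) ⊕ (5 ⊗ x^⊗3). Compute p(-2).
p(-2) = -4

A tropical monomial a ⊗ x^⊗i evaluates to a + i · x. Evaluating each term at x = -2:
  Term 0 contributes 10 + 0 · -2 = 10
  Term 1 contributes 8 + 1 · -2 = 6
  Term 2 contributes 0 + 2 · -2 = -4
  Term 3 contributes 5 + 3 · -2 = -1
p(-2) = ⊕ of these = min[10, 6, -4, -1] = -4.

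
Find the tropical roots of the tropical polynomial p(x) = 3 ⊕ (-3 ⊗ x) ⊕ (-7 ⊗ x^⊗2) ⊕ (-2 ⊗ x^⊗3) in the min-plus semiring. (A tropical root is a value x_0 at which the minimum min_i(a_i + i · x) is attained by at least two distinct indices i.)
Roots: {-5, 4, 6}

Each tropical root is a break point of the lower envelope of the lines y = a_i + i · x (there are 4 lines, with slopes 0, 1, ..., 3). Only the lines that attain the minimum somewhere contribute to roots; other lines are dominated. Here the surviving (envelope) indices are i = 3, i = 2, i = 1, i = 0.
Intersections between consecutive envelope lines give the roots: for adjacent envelope indices i < j the intersection is x = (a_i − a_j) / (j − i). Reading off the sorted break points: {-5, 4, 6}.
Verification: at each break x_0, at least two indices attain the minimum of min_i(a_i + i · x_0).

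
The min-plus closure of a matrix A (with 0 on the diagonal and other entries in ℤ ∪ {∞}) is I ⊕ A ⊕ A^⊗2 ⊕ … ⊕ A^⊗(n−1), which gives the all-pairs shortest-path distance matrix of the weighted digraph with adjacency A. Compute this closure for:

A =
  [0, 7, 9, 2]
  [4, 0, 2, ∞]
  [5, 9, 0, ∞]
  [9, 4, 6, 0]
Closure =
  [0, 6, 8, 2]
  [4, 0, 2, 6]
  [5, 9, 0, 7]
  [8, 4, 6, 0]

This is the Floyd-Warshall all-pairs shortest-path computation. For each intermediate vertex k = 0, 1, …, 3, update dist[i][j] ← min(dist[i][j], dist[i][k] + dist[k][j]). The final matrix gives, for each (i, j), the minimum total weight of any directed path from i to j (possibly empty when i = j).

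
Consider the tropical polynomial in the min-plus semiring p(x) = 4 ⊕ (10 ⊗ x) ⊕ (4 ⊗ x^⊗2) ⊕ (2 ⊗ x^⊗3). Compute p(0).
p(0) = 2

A tropical monomial a ⊗ x^⊗i evaluates to a + i · x. Evaluating each term at x = 0:
  Term 0 contributes 4 + 0 · 0 = 4
  Term 1 contributes 10 + 1 · 0 = 10
  Term 2 contributes 4 + 2 · 0 = 4
  Term 3 contributes 2 + 3 · 0 = 2
p(0) = ⊕ of these = min[4, 10, 4, 2] = 2.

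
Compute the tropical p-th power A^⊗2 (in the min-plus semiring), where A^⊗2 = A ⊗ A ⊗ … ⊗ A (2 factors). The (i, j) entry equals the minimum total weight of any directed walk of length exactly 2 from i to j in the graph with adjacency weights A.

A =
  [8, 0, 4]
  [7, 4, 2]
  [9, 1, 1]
A^⊗2 =
  [7, 4, 2]
  [11, 3, 3]
  [8, 2, 2]

Each entry (A^⊗2)_ij equals the minimum over all length-2 walks i = v_0 → v_1 → … → v_2 = j of Σ_t A[v_t][v_{t+1}]. For example, for (i, j) = (0, 2) we minimise over 3 possible intermediate vertex sequences; the minimum is 2, attained along the walk 0 → 1 → 2.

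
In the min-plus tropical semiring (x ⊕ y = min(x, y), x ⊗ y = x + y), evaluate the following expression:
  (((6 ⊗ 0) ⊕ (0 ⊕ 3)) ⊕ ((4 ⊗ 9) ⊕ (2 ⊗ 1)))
(((6 ⊗ 0) ⊕ (0 ⊕ 3)) ⊕ ((4 ⊗ 9) ⊕ (2 ⊗ 1))) = 0

Expand innermost to outermost. Recall ⊕ takes the minimum of its arguments and ⊗ takes their sum. Working out the expression (((6 ⊗ 0) ⊕ (0 ⊕ 3)) ⊕ ((4 ⊗ 9) ⊕ (2 ⊗ 1))) gives 0.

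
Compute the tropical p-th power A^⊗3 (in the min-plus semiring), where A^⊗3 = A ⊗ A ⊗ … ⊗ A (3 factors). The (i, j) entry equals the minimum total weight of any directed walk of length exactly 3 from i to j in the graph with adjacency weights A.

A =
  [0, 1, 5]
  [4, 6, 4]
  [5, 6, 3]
A^⊗3 =
  [0, 1, 5]
  [4, 5, 9]
  [5, 6, 9]

Each entry (A^⊗3)_ij equals the minimum over all length-3 walks i = v_0 → v_1 → … → v_3 = j of Σ_t A[v_t][v_{t+1}]. For example, for (i, j) = (0, 2) we minimise over 9 possible intermediate vertex sequences; the minimum is 5, attained along the walk 0 → 0 → 0 → 2.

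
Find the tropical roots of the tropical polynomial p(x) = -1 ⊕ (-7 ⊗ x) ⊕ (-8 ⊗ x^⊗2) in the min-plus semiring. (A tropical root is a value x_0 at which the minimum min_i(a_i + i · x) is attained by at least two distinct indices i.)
Roots: {1, 6}

Each tropical root is a break point of the lower envelope of the lines y = a_i + i · x (there are 3 lines, with slopes 0, 1, ..., 2). Only the lines that attain the minimum somewhere contribute to roots; other lines are dominated. Here the surviving (envelope) indices are i = 2, i = 1, i = 0.
Intersections between consecutive envelope lines give the roots: for adjacent envelope indices i < j the intersection is x = (a_i − a_j) / (j − i). Reading off the sorted break points: {1, 6}.
Verification: at each break x_0, at least two indices attain the minimum of min_i(a_i + i · x_0).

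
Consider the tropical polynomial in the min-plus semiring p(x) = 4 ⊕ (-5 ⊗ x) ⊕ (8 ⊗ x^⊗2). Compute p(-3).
p(-3) = -8

A tropical monomial a ⊗ x^⊗i evaluates to a + i · x. Evaluating each term at x = -3:
  Term 0 contributes 4 + 0 · -3 = 4
  Term 1 contributes -5 + 1 · -3 = -8
  Term 2 contributes 8 + 2 · -3 = 2
p(-3) = ⊕ of these = min[4, -8, 2] = -8.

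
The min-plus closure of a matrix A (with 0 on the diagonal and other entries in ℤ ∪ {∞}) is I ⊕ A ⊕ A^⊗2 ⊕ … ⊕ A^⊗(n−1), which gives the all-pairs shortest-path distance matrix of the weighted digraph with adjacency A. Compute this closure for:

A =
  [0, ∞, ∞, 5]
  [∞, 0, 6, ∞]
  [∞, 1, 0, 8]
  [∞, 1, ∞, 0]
Closure =
  [0, 6, 12, 5]
  [∞, 0, 6, 14]
  [∞, 1, 0, 8]
  [∞, 1, 7, 0]

This is the Floyd-Warshall all-pairs shortest-path computation. For each intermediate vertex k = 0, 1, …, 3, update dist[i][j] ← min(dist[i][j], dist[i][k] + dist[k][j]). The final matrix gives, for each (i, j), the minimum total weight of any directed path from i to j (possibly empty when i = j).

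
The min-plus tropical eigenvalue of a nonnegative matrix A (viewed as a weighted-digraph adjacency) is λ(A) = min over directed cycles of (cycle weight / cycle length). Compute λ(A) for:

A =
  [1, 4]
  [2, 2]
λ(A) = 1

Enumerate directed cycles and compute their means (weight / length). Sample:
  cycle 0 → 0: weight = 1, length = 1, mean = 1/1 ≈ 1.000
  cycle 1 → 1: weight = 2, length = 1, mean = 2/1 ≈ 2.000
  cycle 0 → 1 → 0: weight = 6, length = 2, mean = 6/2 ≈ 3.000
  cycle 1 → 0 → 1: weight = 6, length = 2, mean = 6/2 ≈ 3.000
Minimum mean = 1.000, attained e.g. along the cycle 0 → 0 with weight 1 and length 1. So λ(A) = 1/1 = 1.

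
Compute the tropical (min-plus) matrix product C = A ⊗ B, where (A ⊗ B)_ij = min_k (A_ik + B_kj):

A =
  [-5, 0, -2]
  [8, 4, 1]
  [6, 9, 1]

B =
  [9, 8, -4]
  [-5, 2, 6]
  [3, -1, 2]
A ⊗ B =
  [-5, -3, -9]
  [-1, 0, 3]
  [4, 0, 2]

Apply the min-plus product entry-by-entry:
  C[0][0] = min over k of (A[0][0] + B[0][0] = -5 + 9 = 4, A[0][1] + B[1][0] = 0 + -5 = -5, A[0][2] + B[2][0] = -2 + 3 = 1) = -5 (attained at k = 1)
  C[0][1] = min over k of (A[0][0] + B[0][1] = -5 + 8 = 3, A[0][1] + B[1][1] = 0 + 2 = 2, A[0][2] + B[2][1] = -2 + -1 = -3) = -3 (attained at k = 2)
  C[0][2] = min over k of (A[0][0] + B[0][2] = -5 + -4 = -9, A[0][1] + B[1][2] = 0 + 6 = 6, A[0][2] + B[2][2] = -2 + 2 = 0) = -9 (attained at k = 0)
  C[1][0] = min over k of (A[1][0] + B[0][0] = 8 + 9 = 17, A[1][1] + B[1][0] = 4 + -5 = -1, A[1][2] + B[2][0] = 1 + 3 = 4) = -1 (attained at k = 1)
  C[1][1] = min over k of (A[1][0] + B[0][1] = 8 + 8 = 16, A[1][1] + B[1][1] = 4 + 2 = 6, A[1][2] + B[2][1] = 1 + -1 = 0) = 0 (attained at k = 2)
  C[1][2] = min over k of (A[1][0] + B[0][2] = 8 + -4 = 4, A[1][1] + B[1][2] = 4 + 6 = 10, A[1][2] + B[2][2] = 1 + 2 = 3) = 3 (attained at k = 2)
  C[2][0] = min over k of (A[2][0] + B[0][0] = 6 + 9 = 15, A[2][1] + B[1][0] = 9 + -5 = 4, A[2][2] + B[2][0] = 1 + 3 = 4) = 4 (attained at k = 1)
  C[2][1] = min over k of (A[2][0] + B[0][1] = 6 + 8 = 14, A[2][1] + B[1][1] = 9 + 2 = 11, A[2][2] + B[2][1] = 1 + -1 = 0) = 0 (attained at k = 2)
  C[2][2] = min over k of (A[2][0] + B[0][2] = 6 + -4 = 2, A[2][1] + B[1][2] = 9 + 6 = 15, A[2][2] + B[2][2] = 1 + 2 = 3) = 2 (attained at k = 0)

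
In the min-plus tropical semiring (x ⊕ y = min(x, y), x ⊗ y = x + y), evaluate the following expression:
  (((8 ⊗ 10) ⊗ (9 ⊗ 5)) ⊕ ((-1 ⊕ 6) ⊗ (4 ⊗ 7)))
(((8 ⊗ 10) ⊗ (9 ⊗ 5)) ⊕ ((-1 ⊕ 6) ⊗ (4 ⊗ 7))) = 10

Expand innermost to outermost. Recall ⊕ takes the minimum of its arguments and ⊗ takes their sum. Working out the expression (((8 ⊗ 10) ⊗ (9 ⊗ 5)) ⊕ ((-1 ⊕ 6) ⊗ (4 ⊗ 7))) gives 10.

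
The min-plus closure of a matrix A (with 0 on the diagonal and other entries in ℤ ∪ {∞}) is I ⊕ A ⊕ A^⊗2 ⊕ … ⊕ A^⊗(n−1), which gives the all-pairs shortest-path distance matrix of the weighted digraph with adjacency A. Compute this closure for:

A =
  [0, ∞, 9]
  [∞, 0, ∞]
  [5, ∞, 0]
Closure =
  [0, ∞, 9]
  [∞, 0, ∞]
  [5, ∞, 0]

This is the Floyd-Warshall all-pairs shortest-path computation. For each intermediate vertex k = 0, 1, …, 2, update dist[i][j] ← min(dist[i][j], dist[i][k] + dist[k][j]). The final matrix gives, for each (i, j), the minimum total weight of any directed path from i to j (possibly empty when i = j).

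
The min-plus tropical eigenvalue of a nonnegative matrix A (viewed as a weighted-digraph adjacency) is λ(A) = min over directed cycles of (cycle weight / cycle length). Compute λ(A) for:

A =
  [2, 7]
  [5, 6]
λ(A) = 2

Enumerate directed cycles and compute their means (weight / length). Sample:
  cycle 0 → 0: weight = 2, length = 1, mean = 2/1 ≈ 2.000
  cycle 1 → 1: weight = 6, length = 1, mean = 6/1 ≈ 6.000
  cycle 0 → 1 → 0: weight = 12, length = 2, mean = 12/2 ≈ 6.000
  cycle 1 → 0 → 1: weight = 12, length = 2, mean = 12/2 ≈ 6.000
Minimum mean = 2.000, attained e.g. along the cycle 0 → 0 with weight 2 and length 1. So λ(A) = 2/1 = 2.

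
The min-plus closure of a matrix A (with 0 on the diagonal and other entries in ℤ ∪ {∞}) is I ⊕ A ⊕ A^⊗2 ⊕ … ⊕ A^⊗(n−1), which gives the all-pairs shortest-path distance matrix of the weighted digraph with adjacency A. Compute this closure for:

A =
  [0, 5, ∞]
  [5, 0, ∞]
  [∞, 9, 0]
Closure =
  [0, 5, ∞]
  [5, 0, ∞]
  [14, 9, 0]

This is the Floyd-Warshall all-pairs shortest-path computation. For each intermediate vertex k = 0, 1, …, 2, update dist[i][j] ← min(dist[i][j], dist[i][k] + dist[k][j]). The final matrix gives, for each (i, j), the minimum total weight of any directed path from i to j (possibly empty when i = j).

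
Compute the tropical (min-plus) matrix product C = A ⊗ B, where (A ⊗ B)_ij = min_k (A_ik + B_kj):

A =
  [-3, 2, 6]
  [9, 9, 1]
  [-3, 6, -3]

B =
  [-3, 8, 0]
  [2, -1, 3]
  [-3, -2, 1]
A ⊗ B =
  [-6, 1, -3]
  [-2, -1, 2]
  [-6, -5, -3]

Apply the min-plus product entry-by-entry:
  C[0][0] = min over k of (A[0][0] + B[0][0] = -3 + -3 = -6, A[0][1] + B[1][0] = 2 + 2 = 4, A[0][2] + B[2][0] = 6 + -3 = 3) = -6 (attained at k = 0)
  C[0][1] = min over k of (A[0][0] + B[0][1] = -3 + 8 = 5, A[0][1] + B[1][1] = 2 + -1 = 1, A[0][2] + B[2][1] = 6 + -2 = 4) = 1 (attained at k = 1)
  C[0][2] = min over k of (A[0][0] + B[0][2] = -3 + 0 = -3, A[0][1] + B[1][2] = 2 + 3 = 5, A[0][2] + B[2][2] = 6 + 1 = 7) = -3 (attained at k = 0)
  C[1][0] = min over k of (A[1][0] + B[0][0] = 9 + -3 = 6, A[1][1] + B[1][0] = 9 + 2 = 11, A[1][2] + B[2][0] = 1 + -3 = -2) = -2 (attained at k = 2)
  C[1][1] = min over k of (A[1][0] + B[0][1] = 9 + 8 = 17, A[1][1] + B[1][1] = 9 + -1 = 8, A[1][2] + B[2][1] = 1 + -2 = -1) = -1 (attained at k = 2)
  C[1][2] = min over k of (A[1][0] + B[0][2] = 9 + 0 = 9, A[1][1] + B[1][2] = 9 + 3 = 12, A[1][2] + B[2][2] = 1 + 1 = 2) = 2 (attained at k = 2)
  C[2][0] = min over k of (A[2][0] + B[0][0] = -3 + -3 = -6, A[2][1] + B[1][0] = 6 + 2 = 8, A[2][2] + B[2][0] = -3 + -3 = -6) = -6 (attained at k = 0)
  C[2][1] = min over k of (A[2][0] + B[0][1] = -3 + 8 = 5, A[2][1] + B[1][1] = 6 + -1 = 5, A[2][2] + B[2][1] = -3 + -2 = -5) = -5 (attained at k = 2)
  C[2][2] = min over k of (A[2][0] + B[0][2] = -3 + 0 = -3, A[2][1] + B[1][2] = 6 + 3 = 9, A[2][2] + B[2][2] = -3 + 1 = -2) = -3 (attained at k = 0)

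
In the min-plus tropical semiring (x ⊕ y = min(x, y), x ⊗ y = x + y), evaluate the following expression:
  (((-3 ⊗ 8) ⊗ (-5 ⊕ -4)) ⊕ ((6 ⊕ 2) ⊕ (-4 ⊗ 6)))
(((-3 ⊗ 8) ⊗ (-5 ⊕ -4)) ⊕ ((6 ⊕ 2) ⊕ (-4 ⊗ 6))) = 0

Expand innermost to outermost. Recall ⊕ takes the minimum of its arguments and ⊗ takes their sum. Working out the expression (((-3 ⊗ 8) ⊗ (-5 ⊕ -4)) ⊕ ((6 ⊕ 2) ⊕ (-4 ⊗ 6))) gives 0.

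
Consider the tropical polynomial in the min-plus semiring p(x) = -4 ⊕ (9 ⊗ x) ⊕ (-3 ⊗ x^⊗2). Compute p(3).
p(3) = -4

A tropical monomial a ⊗ x^⊗i evaluates to a + i · x. Evaluating each term at x = 3:
  Term 0 contributes -4 + 0 · 3 = -4
  Term 1 contributes 9 + 1 · 3 = 12
  Term 2 contributes -3 + 2 · 3 = 3
p(3) = ⊕ of these = min[-4, 12, 3] = -4.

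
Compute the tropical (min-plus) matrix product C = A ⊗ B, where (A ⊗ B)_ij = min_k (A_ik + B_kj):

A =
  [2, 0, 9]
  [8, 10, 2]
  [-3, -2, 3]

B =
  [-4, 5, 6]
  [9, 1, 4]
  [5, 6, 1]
A ⊗ B =
  [-2, 1, 4]
  [4, 8, 3]
  [-7, -1, 2]

Apply the min-plus product entry-by-entry:
  C[0][0] = min over k of (A[0][0] + B[0][0] = 2 + -4 = -2, A[0][1] + B[1][0] = 0 + 9 = 9, A[0][2] + B[2][0] = 9 + 5 = 14) = -2 (attained at k = 0)
  C[0][1] = min over k of (A[0][0] + B[0][1] = 2 + 5 = 7, A[0][1] + B[1][1] = 0 + 1 = 1, A[0][2] + B[2][1] = 9 + 6 = 15) = 1 (attained at k = 1)
  C[0][2] = min over k of (A[0][0] + B[0][2] = 2 + 6 = 8, A[0][1] + B[1][2] = 0 + 4 = 4, A[0][2] + B[2][2] = 9 + 1 = 10) = 4 (attained at k = 1)
  C[1][0] = min over k of (A[1][0] + B[0][0] = 8 + -4 = 4, A[1][1] + B[1][0] = 10 + 9 = 19, A[1][2] + B[2][0] = 2 + 5 = 7) = 4 (attained at k = 0)
  C[1][1] = min over k of (A[1][0] + B[0][1] = 8 + 5 = 13, A[1][1] + B[1][1] = 10 + 1 = 11, A[1][2] + B[2][1] = 2 + 6 = 8) = 8 (attained at k = 2)
  C[1][2] = min over k of (A[1][0] + B[0][2] = 8 + 6 = 14, A[1][1] + B[1][2] = 10 + 4 = 14, A[1][2] + B[2][2] = 2 + 1 = 3) = 3 (attained at k = 2)
  C[2][0] = min over k of (A[2][0] + B[0][0] = -3 + -4 = -7, A[2][1] + B[1][0] = -2 + 9 = 7, A[2][2] + B[2][0] = 3 + 5 = 8) = -7 (attained at k = 0)
  C[2][1] = min over k of (A[2][0] + B[0][1] = -3 + 5 = 2, A[2][1] + B[1][1] = -2 + 1 = -1, A[2][2] + B[2][1] = 3 + 6 = 9) = -1 (attained at k = 1)
  C[2][2] = min over k of (A[2][0] + B[0][2] = -3 + 6 = 3, A[2][1] + B[1][2] = -2 + 4 = 2, A[2][2] + B[2][2] = 3 + 1 = 4) = 2 (attained at k = 1)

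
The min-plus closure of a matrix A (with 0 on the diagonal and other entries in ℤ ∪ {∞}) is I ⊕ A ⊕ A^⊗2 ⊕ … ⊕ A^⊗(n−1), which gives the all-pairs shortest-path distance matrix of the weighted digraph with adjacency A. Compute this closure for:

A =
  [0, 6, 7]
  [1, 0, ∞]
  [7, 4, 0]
Closure =
  [0, 6, 7]
  [1, 0, 8]
  [5, 4, 0]

This is the Floyd-Warshall all-pairs shortest-path computation. For each intermediate vertex k = 0, 1, …, 2, update dist[i][j] ← min(dist[i][j], dist[i][k] + dist[k][j]). The final matrix gives, for each (i, j), the minimum total weight of any directed path from i to j (possibly empty when i = j).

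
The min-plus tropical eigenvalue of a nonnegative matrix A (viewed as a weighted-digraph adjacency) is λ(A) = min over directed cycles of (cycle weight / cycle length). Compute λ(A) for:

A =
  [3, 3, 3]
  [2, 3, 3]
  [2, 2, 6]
λ(A) = 7/3

Enumerate directed cycles and compute their means (weight / length). Sample:
  cycle 0 → 0: weight = 3, length = 1, mean = 3/1 ≈ 3.000
  cycle 1 → 1: weight = 3, length = 1, mean = 3/1 ≈ 3.000
  cycle 2 → 2: weight = 6, length = 1, mean = 6/1 ≈ 6.000
  cycle 0 → 1 → 0: weight = 5, length = 2, mean = 5/2 ≈ 2.500
  cycle 0 → 2 → 0: weight = 5, length = 2, mean = 5/2 ≈ 2.500
  cycle 1 → 0 → 1: weight = 5, length = 2, mean = 5/2 ≈ 2.500
Minimum mean = 2.333, attained e.g. along the cycle 0 → 2 → 1 → 0 with weight 7 and length 3. So λ(A) = 7/3 = 7/3.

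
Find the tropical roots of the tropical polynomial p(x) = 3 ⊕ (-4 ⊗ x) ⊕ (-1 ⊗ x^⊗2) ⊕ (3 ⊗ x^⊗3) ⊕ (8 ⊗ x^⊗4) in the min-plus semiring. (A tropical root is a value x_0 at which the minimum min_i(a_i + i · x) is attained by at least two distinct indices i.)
Roots: {-5, -4, -3, 7}

Each tropical root is a break point of the lower envelope of the lines y = a_i + i · x (there are 5 lines, with slopes 0, 1, ..., 4). Only the lines that attain the minimum somewhere contribute to roots; other lines are dominated. Here the surviving (envelope) indices are i = 4, i = 3, i = 2, i = 1, i = 0.
Intersections between consecutive envelope lines give the roots: for adjacent envelope indices i < j the intersection is x = (a_i − a_j) / (j − i). Reading off the sorted break points: {-5, -4, -3, 7}.
Verification: at each break x_0, at least two indices attain the minimum of min_i(a_i + i · x_0).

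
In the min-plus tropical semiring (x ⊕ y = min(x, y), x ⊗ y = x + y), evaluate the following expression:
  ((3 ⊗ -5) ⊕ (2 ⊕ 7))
((3 ⊗ -5) ⊕ (2 ⊕ 7)) = -2

Expand innermost to outermost. Recall ⊕ takes the minimum of its arguments and ⊗ takes their sum. Working out the expression ((3 ⊗ -5) ⊕ (2 ⊕ 7)) gives -2.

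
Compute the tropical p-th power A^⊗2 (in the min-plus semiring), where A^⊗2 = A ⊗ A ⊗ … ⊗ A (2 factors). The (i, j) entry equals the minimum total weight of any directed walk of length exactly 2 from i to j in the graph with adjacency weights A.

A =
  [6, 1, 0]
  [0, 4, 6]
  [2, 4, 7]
A^⊗2 =
  [1, 4, 6]
  [4, 1, 0]
  [4, 3, 2]

Each entry (A^⊗2)_ij equals the minimum over all length-2 walks i = v_0 → v_1 → … → v_2 = j of Σ_t A[v_t][v_{t+1}]. For example, for (i, j) = (0, 2) we minimise over 3 possible intermediate vertex sequences; the minimum is 6, attained along the walk 0 → 0 → 2.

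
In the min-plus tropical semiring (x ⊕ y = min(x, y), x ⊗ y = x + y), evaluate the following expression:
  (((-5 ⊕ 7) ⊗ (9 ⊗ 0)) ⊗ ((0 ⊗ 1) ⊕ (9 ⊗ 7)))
(((-5 ⊕ 7) ⊗ (9 ⊗ 0)) ⊗ ((0 ⊗ 1) ⊕ (9 ⊗ 7))) = 5

Expand innermost to outermost. Recall ⊕ takes the minimum of its arguments and ⊗ takes their sum. Working out the expression (((-5 ⊕ 7) ⊗ (9 ⊗ 0)) ⊗ ((0 ⊗ 1) ⊕ (9 ⊗ 7))) gives 5.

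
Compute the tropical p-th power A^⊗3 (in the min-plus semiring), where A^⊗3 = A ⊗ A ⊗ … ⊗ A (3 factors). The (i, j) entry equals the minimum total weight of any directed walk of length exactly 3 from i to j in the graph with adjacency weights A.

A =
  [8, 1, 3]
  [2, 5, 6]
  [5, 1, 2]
A^⊗3 =
  [6, 4, 6]
  [5, 6, 7]
  [5, 4, 6]

Each entry (A^⊗3)_ij equals the minimum over all length-3 walks i = v_0 → v_1 → … → v_3 = j of Σ_t A[v_t][v_{t+1}]. For example, for (i, j) = (0, 2) we minimise over 9 possible intermediate vertex sequences; the minimum is 6, attained along the walk 0 → 1 → 0 → 2.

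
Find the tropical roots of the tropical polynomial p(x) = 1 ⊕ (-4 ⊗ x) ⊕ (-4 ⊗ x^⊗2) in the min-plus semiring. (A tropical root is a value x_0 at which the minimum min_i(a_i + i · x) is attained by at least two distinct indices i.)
Roots: {0, 5}

Each tropical root is a break point of the lower envelope of the lines y = a_i + i · x (there are 3 lines, with slopes 0, 1, ..., 2). Only the lines that attain the minimum somewhere contribute to roots; other lines are dominated. Here the surviving (envelope) indices are i = 2, i = 1, i = 0.
Intersections between consecutive envelope lines give the roots: for adjacent envelope indices i < j the intersection is x = (a_i − a_j) / (j − i). Reading off the sorted break points: {0, 5}.
Verification: at each break x_0, at least two indices attain the minimum of min_i(a_i + i · x_0).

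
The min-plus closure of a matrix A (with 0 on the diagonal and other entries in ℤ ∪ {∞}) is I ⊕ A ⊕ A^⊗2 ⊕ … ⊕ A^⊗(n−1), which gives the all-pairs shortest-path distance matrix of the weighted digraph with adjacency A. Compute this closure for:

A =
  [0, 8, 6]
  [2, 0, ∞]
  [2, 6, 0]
Closure =
  [0, 8, 6]
  [2, 0, 8]
  [2, 6, 0]

This is the Floyd-Warshall all-pairs shortest-path computation. For each intermediate vertex k = 0, 1, …, 2, update dist[i][j] ← min(dist[i][j], dist[i][k] + dist[k][j]). The final matrix gives, for each (i, j), the minimum total weight of any directed path from i to j (possibly empty when i = j).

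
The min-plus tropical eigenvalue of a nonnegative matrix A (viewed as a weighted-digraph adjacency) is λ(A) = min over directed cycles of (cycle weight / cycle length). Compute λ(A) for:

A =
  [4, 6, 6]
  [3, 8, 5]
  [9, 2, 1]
λ(A) = 1

Enumerate directed cycles and compute their means (weight / length). Sample:
  cycle 0 → 0: weight = 4, length = 1, mean = 4/1 ≈ 4.000
  cycle 1 → 1: weight = 8, length = 1, mean = 8/1 ≈ 8.000
  cycle 2 → 2: weight = 1, length = 1, mean = 1/1 ≈ 1.000
  cycle 0 → 1 → 0: weight = 9, length = 2, mean = 9/2 ≈ 4.500
  cycle 0 → 2 → 0: weight = 15, length = 2, mean = 15/2 ≈ 7.500
  cycle 1 → 0 → 1: weight = 9, length = 2, mean = 9/2 ≈ 4.500
Minimum mean = 1.000, attained e.g. along the cycle 2 → 2 with weight 1 and length 1. So λ(A) = 1/1 = 1.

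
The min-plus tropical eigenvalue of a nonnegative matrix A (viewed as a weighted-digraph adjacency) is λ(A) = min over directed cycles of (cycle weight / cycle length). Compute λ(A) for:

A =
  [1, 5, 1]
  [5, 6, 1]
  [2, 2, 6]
λ(A) = 1

Enumerate directed cycles and compute their means (weight / length). Sample:
  cycle 0 → 0: weight = 1, length = 1, mean = 1/1 ≈ 1.000
  cycle 1 → 1: weight = 6, length = 1, mean = 6/1 ≈ 6.000
  cycle 2 → 2: weight = 6, length = 1, mean = 6/1 ≈ 6.000
  cycle 0 → 1 → 0: weight = 10, length = 2, mean = 10/2 ≈ 5.000
  cycle 0 → 2 → 0: weight = 3, length = 2, mean = 3/2 ≈ 1.500
  cycle 1 → 0 → 1: weight = 10, length = 2, mean = 10/2 ≈ 5.000
Minimum mean = 1.000, attained e.g. along the cycle 0 → 0 with weight 1 and length 1. So λ(A) = 1/1 = 1.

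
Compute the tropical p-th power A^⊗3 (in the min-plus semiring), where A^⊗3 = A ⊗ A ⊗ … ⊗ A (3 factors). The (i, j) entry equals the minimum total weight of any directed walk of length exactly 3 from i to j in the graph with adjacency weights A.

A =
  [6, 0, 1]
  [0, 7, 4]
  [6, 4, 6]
A^⊗3 =
  [5, 0, 1]
  [0, 5, 4]
  [6, 4, 5]

Each entry (A^⊗3)_ij equals the minimum over all length-3 walks i = v_0 → v_1 → … → v_3 = j of Σ_t A[v_t][v_{t+1}]. For example, for (i, j) = (0, 2) we minimise over 9 possible intermediate vertex sequences; the minimum is 1, attained along the walk 0 → 1 → 0 → 2.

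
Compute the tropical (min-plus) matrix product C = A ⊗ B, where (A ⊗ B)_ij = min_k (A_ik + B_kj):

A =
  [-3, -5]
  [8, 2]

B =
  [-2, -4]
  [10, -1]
A ⊗ B =
  [-5, -7]
  [6, 1]

Apply the min-plus product entry-by-entry:
  C[0][0] = min over k of (A[0][0] + B[0][0] = -3 + -2 = -5, A[0][1] + B[1][0] = -5 + 10 = 5) = -5 (attained at k = 0)
  C[0][1] = min over k of (A[0][0] + B[0][1] = -3 + -4 = -7, A[0][1] + B[1][1] = -5 + -1 = -6) = -7 (attained at k = 0)
  C[1][0] = min over k of (A[1][0] + B[0][0] = 8 + -2 = 6, A[1][1] + B[1][0] = 2 + 10 = 12) = 6 (attained at k = 0)
  C[1][1] = min over k of (A[1][0] + B[0][1] = 8 + -4 = 4, A[1][1] + B[1][1] = 2 + -1 = 1) = 1 (attained at k = 1)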